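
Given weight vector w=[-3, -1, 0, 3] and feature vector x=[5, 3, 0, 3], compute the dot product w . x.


Element-wise products:
-3 * 5 = -15
-1 * 3 = -3
0 * 0 = 0
3 * 3 = 9
Sum = -15 + -3 + 0 + 9
= -9

-9


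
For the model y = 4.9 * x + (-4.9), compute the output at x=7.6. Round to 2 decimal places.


y = 4.9 * 7.6 + (-4.9)
= 37.24 + (-4.9)
= 32.34

32.34


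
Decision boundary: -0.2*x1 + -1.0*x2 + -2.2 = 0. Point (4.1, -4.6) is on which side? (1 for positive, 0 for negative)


Compute -0.2 * 4.1 + -1.0 * -4.6 + -2.2
= -0.82 + 4.6 + -2.2
= 1.58
Since 1.58 >= 0, the point is on the positive side.

1


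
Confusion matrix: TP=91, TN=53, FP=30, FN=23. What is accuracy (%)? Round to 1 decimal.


Accuracy = (TP + TN) / (TP + TN + FP + FN) * 100
= (91 + 53) / (91 + 53 + 30 + 23)
= 144 / 197
= 0.731
= 73.1%

73.1


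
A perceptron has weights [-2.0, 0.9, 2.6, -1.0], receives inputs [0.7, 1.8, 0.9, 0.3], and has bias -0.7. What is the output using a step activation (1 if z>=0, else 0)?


z = w . x + b
= -2.0*0.7 + 0.9*1.8 + 2.6*0.9 + -1.0*0.3 + -0.7
= -1.4 + 1.62 + 2.34 + -0.3 + -0.7
= 2.26 + -0.7
= 1.56
Since z = 1.56 >= 0, output = 1

1


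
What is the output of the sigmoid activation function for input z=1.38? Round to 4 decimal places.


sigmoid(z) = 1 / (1 + exp(-z))
exp(-(1.38)) = exp(-1.38) = 0.2516
1 + 0.2516 = 1.2516
1 / 1.2516 = 0.7990

0.7990


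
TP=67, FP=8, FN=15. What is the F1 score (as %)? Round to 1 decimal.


Precision = TP / (TP + FP) = 67 / 75 = 0.8933
Recall = TP / (TP + FN) = 67 / 82 = 0.8171
F1 = 2 * P * R / (P + R)
= 2 * 0.8933 * 0.8171 / (0.8933 + 0.8171)
= 1.4598 / 1.7104
= 0.8535
As percentage: 85.4%

85.4


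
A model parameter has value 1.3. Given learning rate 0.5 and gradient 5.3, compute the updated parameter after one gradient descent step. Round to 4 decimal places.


w_new = w_old - lr * gradient
= 1.3 - 0.5 * 5.3
= 1.3 - (2.65)
= -1.3500

-1.3500


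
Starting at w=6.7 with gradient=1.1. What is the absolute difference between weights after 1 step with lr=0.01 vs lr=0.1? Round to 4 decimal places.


With lr=0.01: w_new = 6.7 - 0.01 * 1.1 = 6.689
With lr=0.1: w_new = 6.7 - 0.1 * 1.1 = 6.59
Absolute difference = |6.689 - 6.59|
= 0.0990

0.0990


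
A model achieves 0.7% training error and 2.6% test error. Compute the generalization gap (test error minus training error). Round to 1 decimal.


Generalization gap = test_error - train_error
= 2.6 - 0.7
= 1.9%
A small gap suggests good generalization.

1.9


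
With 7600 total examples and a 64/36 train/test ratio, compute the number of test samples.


Train samples = 7600 * 64% = 4864
Test samples = 7600 - 4864
= 2736

2736


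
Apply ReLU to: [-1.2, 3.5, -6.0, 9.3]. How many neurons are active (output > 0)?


ReLU(x) = max(0, x) for each element:
ReLU(-1.2) = 0
ReLU(3.5) = 3.5
ReLU(-6.0) = 0
ReLU(9.3) = 9.3
Active neurons (>0): 2

2


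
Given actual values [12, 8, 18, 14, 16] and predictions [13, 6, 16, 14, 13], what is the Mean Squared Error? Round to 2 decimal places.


Differences: [-1, 2, 2, 0, 3]
Squared errors: [1, 4, 4, 0, 9]
Sum of squared errors = 18
MSE = 18 / 5 = 3.60

3.60


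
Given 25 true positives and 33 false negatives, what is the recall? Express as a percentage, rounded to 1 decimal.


Recall = TP / (TP + FN) * 100
= 25 / (25 + 33)
= 25 / 58
= 0.431
= 43.1%

43.1


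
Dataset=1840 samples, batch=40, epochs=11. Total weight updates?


Iterations per epoch = 1840 / 40 = 46
Total updates = iterations_per_epoch * epochs
= 46 * 11
= 506

506


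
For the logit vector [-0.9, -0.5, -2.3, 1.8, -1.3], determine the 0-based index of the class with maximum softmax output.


Softmax is a monotonic transformation, so it preserves the argmax.
We need to find the index of the maximum logit.
Index 0: -0.9
Index 1: -0.5
Index 2: -2.3
Index 3: 1.8
Index 4: -1.3
Maximum logit = 1.8 at index 3

3


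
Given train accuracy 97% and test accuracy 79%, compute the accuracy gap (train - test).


Gap = train_accuracy - test_accuracy
= 97 - 79
= 18%
This gap suggests the model is overfitting.

18


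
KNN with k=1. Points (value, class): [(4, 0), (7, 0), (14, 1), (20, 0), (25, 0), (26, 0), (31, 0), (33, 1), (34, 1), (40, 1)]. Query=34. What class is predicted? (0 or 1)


Distances from query 34:
Point 34 (class 1): distance = 0
K=1 nearest neighbors: classes = [1]
Votes for class 1: 1 / 1
Majority vote => class 1

1


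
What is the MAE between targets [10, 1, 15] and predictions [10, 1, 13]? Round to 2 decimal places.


Absolute errors: [0, 0, 2]
Sum of absolute errors = 2
MAE = 2 / 3 = 0.67

0.67


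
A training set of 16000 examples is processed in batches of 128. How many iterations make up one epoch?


Iterations per epoch = dataset_size / batch_size
= 16000 / 128
= 125

125


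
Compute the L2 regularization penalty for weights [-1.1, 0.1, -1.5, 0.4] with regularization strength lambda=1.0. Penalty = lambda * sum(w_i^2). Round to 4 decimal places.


Squaring each weight:
(-1.1)^2 = 1.21
0.1^2 = 0.01
(-1.5)^2 = 2.25
0.4^2 = 0.16
Sum of squares = 3.63
Penalty = 1.0 * 3.63 = 3.6300

3.6300


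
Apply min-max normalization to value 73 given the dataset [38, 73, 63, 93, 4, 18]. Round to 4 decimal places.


Min = 4, Max = 93
Range = 93 - 4 = 89
Scaled = (x - min) / (max - min)
= (73 - 4) / 89
= 69 / 89
= 0.7753

0.7753


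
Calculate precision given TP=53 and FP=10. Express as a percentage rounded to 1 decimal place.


Precision = TP / (TP + FP) * 100
= 53 / (53 + 10)
= 53 / 63
= 0.8413
= 84.1%

84.1


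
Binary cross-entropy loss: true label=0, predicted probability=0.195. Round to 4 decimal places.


For y=0: Loss = -log(1-p)
= -log(1 - 0.195)
= -log(0.805)
= -(-0.2169)
= 0.2169

0.2169


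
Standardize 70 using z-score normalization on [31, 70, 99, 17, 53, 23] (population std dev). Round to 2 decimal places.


Mean = (31 + 70 + 99 + 17 + 53 + 23) / 6 = 48.8333
Variance = sum((x_i - mean)^2) / n = 830.1389
Std = sqrt(830.1389) = 28.8121
Z = (x - mean) / std
= (70 - 48.8333) / 28.8121
= 21.1667 / 28.8121
= 0.73

0.73


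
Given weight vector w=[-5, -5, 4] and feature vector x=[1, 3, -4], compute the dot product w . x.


Element-wise products:
-5 * 1 = -5
-5 * 3 = -15
4 * -4 = -16
Sum = -5 + -15 + -16
= -36

-36


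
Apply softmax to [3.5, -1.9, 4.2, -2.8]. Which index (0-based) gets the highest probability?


Softmax is a monotonic transformation, so it preserves the argmax.
We need to find the index of the maximum logit.
Index 0: 3.5
Index 1: -1.9
Index 2: 4.2
Index 3: -2.8
Maximum logit = 4.2 at index 2

2


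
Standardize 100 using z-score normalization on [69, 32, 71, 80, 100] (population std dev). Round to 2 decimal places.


Mean = (69 + 32 + 71 + 80 + 100) / 5 = 70.4
Variance = sum((x_i - mean)^2) / n = 489.04
Std = sqrt(489.04) = 22.1142
Z = (x - mean) / std
= (100 - 70.4) / 22.1142
= 29.6 / 22.1142
= 1.34

1.34


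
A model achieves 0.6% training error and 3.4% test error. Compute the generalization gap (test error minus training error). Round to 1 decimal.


Generalization gap = test_error - train_error
= 3.4 - 0.6
= 2.8%
A moderate gap.

2.8


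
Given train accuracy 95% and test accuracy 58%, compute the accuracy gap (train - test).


Gap = train_accuracy - test_accuracy
= 95 - 58
= 37%
This large gap strongly indicates overfitting.

37


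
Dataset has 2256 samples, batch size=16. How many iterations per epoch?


Iterations per epoch = dataset_size / batch_size
= 2256 / 16
= 141

141


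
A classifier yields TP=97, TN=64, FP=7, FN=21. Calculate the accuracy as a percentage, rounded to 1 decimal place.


Accuracy = (TP + TN) / (TP + TN + FP + FN) * 100
= (97 + 64) / (97 + 64 + 7 + 21)
= 161 / 189
= 0.8519
= 85.2%

85.2


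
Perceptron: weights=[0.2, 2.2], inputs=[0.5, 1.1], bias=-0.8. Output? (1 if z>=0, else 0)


z = w . x + b
= 0.2*0.5 + 2.2*1.1 + -0.8
= 0.1 + 2.42 + -0.8
= 2.52 + -0.8
= 1.72
Since z = 1.72 >= 0, output = 1

1


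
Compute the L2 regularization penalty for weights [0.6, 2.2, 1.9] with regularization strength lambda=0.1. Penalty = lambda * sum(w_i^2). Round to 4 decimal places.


Squaring each weight:
0.6^2 = 0.36
2.2^2 = 4.84
1.9^2 = 3.61
Sum of squares = 8.81
Penalty = 0.1 * 8.81 = 0.8810

0.8810


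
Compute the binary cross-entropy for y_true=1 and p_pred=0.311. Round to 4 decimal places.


For y=1: Loss = -log(p)
= -log(0.311)
= -(-1.168)
= 1.1680

1.1680


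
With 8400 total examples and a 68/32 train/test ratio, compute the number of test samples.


Train samples = 8400 * 68% = 5712
Test samples = 8400 - 5712
= 2688

2688


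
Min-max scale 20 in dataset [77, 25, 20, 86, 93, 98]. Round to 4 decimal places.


Min = 20, Max = 98
Range = 98 - 20 = 78
Scaled = (x - min) / (max - min)
= (20 - 20) / 78
= 0 / 78
= 0.0000

0.0000


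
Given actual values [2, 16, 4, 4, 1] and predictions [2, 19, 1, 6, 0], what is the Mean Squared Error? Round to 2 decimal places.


Differences: [0, -3, 3, -2, 1]
Squared errors: [0, 9, 9, 4, 1]
Sum of squared errors = 23
MSE = 23 / 5 = 4.60

4.60


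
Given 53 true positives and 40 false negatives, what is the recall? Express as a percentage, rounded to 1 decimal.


Recall = TP / (TP + FN) * 100
= 53 / (53 + 40)
= 53 / 93
= 0.5699
= 57.0%

57.0


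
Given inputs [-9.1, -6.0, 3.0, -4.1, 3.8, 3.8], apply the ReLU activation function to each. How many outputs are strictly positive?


ReLU(x) = max(0, x) for each element:
ReLU(-9.1) = 0
ReLU(-6.0) = 0
ReLU(3.0) = 3.0
ReLU(-4.1) = 0
ReLU(3.8) = 3.8
ReLU(3.8) = 3.8
Active neurons (>0): 3

3


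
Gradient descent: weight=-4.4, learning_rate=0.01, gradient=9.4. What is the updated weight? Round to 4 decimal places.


w_new = w_old - lr * gradient
= -4.4 - 0.01 * 9.4
= -4.4 - (0.094)
= -4.4940

-4.4940


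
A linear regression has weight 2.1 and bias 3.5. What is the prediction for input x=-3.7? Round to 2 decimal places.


y = 2.1 * -3.7 + (3.5)
= -7.77 + (3.5)
= -4.27

-4.27


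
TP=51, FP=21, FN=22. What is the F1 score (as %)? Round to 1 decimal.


Precision = TP / (TP + FP) = 51 / 72 = 0.7083
Recall = TP / (TP + FN) = 51 / 73 = 0.6986
F1 = 2 * P * R / (P + R)
= 2 * 0.7083 * 0.6986 / (0.7083 + 0.6986)
= 0.9897 / 1.407
= 0.7034
As percentage: 70.3%

70.3


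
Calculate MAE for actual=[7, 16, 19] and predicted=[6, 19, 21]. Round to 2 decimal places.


Absolute errors: [1, 3, 2]
Sum of absolute errors = 6
MAE = 6 / 3 = 2.00

2.00


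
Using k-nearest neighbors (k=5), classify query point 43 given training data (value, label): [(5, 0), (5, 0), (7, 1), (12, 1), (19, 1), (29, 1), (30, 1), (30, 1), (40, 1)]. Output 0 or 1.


Distances from query 43:
Point 40 (class 1): distance = 3
Point 30 (class 1): distance = 13
Point 30 (class 1): distance = 13
Point 29 (class 1): distance = 14
Point 19 (class 1): distance = 24
K=5 nearest neighbors: classes = [1, 1, 1, 1, 1]
Votes for class 1: 5 / 5
Majority vote => class 1

1


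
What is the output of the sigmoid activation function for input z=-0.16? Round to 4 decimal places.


sigmoid(z) = 1 / (1 + exp(-z))
exp(-(-0.16)) = exp(0.16) = 1.1735
1 + 1.1735 = 2.1735
1 / 2.1735 = 0.4601

0.4601


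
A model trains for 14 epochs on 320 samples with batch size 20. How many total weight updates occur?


Iterations per epoch = 320 / 20 = 16
Total updates = iterations_per_epoch * epochs
= 16 * 14
= 224

224


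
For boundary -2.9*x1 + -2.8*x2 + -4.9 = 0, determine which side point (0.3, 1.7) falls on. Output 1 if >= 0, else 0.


Compute -2.9 * 0.3 + -2.8 * 1.7 + -4.9
= -0.87 + -4.76 + -4.9
= -10.53
Since -10.53 < 0, the point is on the negative side.

0


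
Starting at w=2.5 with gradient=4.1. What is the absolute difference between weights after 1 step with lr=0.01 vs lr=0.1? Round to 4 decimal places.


With lr=0.01: w_new = 2.5 - 0.01 * 4.1 = 2.459
With lr=0.1: w_new = 2.5 - 0.1 * 4.1 = 2.09
Absolute difference = |2.459 - 2.09|
= 0.3690

0.3690


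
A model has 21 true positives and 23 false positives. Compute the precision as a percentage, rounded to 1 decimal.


Precision = TP / (TP + FP) * 100
= 21 / (21 + 23)
= 21 / 44
= 0.4773
= 47.7%

47.7


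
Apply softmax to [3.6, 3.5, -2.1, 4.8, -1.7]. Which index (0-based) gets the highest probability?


Softmax is a monotonic transformation, so it preserves the argmax.
We need to find the index of the maximum logit.
Index 0: 3.6
Index 1: 3.5
Index 2: -2.1
Index 3: 4.8
Index 4: -1.7
Maximum logit = 4.8 at index 3

3


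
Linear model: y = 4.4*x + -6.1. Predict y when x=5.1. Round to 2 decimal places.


y = 4.4 * 5.1 + (-6.1)
= 22.44 + (-6.1)
= 16.34

16.34


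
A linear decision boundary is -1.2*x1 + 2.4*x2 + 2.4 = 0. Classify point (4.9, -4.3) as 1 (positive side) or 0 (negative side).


Compute -1.2 * 4.9 + 2.4 * -4.3 + 2.4
= -5.88 + -10.32 + 2.4
= -13.8
Since -13.8 < 0, the point is on the negative side.

0


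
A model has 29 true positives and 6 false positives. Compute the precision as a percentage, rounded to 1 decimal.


Precision = TP / (TP + FP) * 100
= 29 / (29 + 6)
= 29 / 35
= 0.8286
= 82.9%

82.9


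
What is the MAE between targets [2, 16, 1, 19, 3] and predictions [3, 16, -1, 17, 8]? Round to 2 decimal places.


Absolute errors: [1, 0, 2, 2, 5]
Sum of absolute errors = 10
MAE = 10 / 5 = 2.00

2.00


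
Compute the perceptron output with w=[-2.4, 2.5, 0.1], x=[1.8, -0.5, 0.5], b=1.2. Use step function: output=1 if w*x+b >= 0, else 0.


z = w . x + b
= -2.4*1.8 + 2.5*-0.5 + 0.1*0.5 + 1.2
= -4.32 + -1.25 + 0.05 + 1.2
= -5.52 + 1.2
= -4.32
Since z = -4.32 < 0, output = 0

0


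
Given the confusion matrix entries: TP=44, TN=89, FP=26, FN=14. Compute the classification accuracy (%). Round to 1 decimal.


Accuracy = (TP + TN) / (TP + TN + FP + FN) * 100
= (44 + 89) / (44 + 89 + 26 + 14)
= 133 / 173
= 0.7688
= 76.9%

76.9


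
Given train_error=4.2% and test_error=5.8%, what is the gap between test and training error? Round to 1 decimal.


Generalization gap = test_error - train_error
= 5.8 - 4.2
= 1.6%
A small gap suggests good generalization.

1.6


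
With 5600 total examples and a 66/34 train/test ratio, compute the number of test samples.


Train samples = 5600 * 66% = 3696
Test samples = 5600 - 3696
= 1904

1904


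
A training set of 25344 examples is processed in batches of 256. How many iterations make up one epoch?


Iterations per epoch = dataset_size / batch_size
= 25344 / 256
= 99

99


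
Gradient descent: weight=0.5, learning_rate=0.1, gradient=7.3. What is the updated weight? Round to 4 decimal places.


w_new = w_old - lr * gradient
= 0.5 - 0.1 * 7.3
= 0.5 - (0.73)
= -0.2300

-0.2300


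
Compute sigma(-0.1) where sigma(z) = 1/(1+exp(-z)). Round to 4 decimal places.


sigmoid(z) = 1 / (1 + exp(-z))
exp(-(-0.1)) = exp(0.1) = 1.1052
1 + 1.1052 = 2.1052
1 / 2.1052 = 0.4750

0.4750


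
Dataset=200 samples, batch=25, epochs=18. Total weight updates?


Iterations per epoch = 200 / 25 = 8
Total updates = iterations_per_epoch * epochs
= 8 * 18
= 144

144


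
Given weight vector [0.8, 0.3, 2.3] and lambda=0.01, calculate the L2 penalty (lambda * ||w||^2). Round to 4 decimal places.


Squaring each weight:
0.8^2 = 0.64
0.3^2 = 0.09
2.3^2 = 5.29
Sum of squares = 6.02
Penalty = 0.01 * 6.02 = 0.0602

0.0602


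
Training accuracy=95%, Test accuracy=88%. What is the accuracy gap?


Gap = train_accuracy - test_accuracy
= 95 - 88
= 7%
This moderate gap may indicate mild overfitting.

7


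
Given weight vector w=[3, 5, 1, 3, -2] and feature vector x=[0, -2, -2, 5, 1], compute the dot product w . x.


Element-wise products:
3 * 0 = 0
5 * -2 = -10
1 * -2 = -2
3 * 5 = 15
-2 * 1 = -2
Sum = 0 + -10 + -2 + 15 + -2
= 1

1


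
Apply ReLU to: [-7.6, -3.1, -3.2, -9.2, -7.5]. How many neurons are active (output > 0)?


ReLU(x) = max(0, x) for each element:
ReLU(-7.6) = 0
ReLU(-3.1) = 0
ReLU(-3.2) = 0
ReLU(-9.2) = 0
ReLU(-7.5) = 0
Active neurons (>0): 0

0


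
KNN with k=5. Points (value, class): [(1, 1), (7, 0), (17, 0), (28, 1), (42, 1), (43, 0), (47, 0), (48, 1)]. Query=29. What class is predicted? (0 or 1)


Distances from query 29:
Point 28 (class 1): distance = 1
Point 17 (class 0): distance = 12
Point 42 (class 1): distance = 13
Point 43 (class 0): distance = 14
Point 47 (class 0): distance = 18
K=5 nearest neighbors: classes = [1, 0, 1, 0, 0]
Votes for class 1: 2 / 5
Majority vote => class 0

0


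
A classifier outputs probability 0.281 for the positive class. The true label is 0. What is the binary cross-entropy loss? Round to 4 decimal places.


For y=0: Loss = -log(1-p)
= -log(1 - 0.281)
= -log(0.719)
= -(-0.3299)
= 0.3299

0.3299


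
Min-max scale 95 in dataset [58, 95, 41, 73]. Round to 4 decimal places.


Min = 41, Max = 95
Range = 95 - 41 = 54
Scaled = (x - min) / (max - min)
= (95 - 41) / 54
= 54 / 54
= 1.0000

1.0000


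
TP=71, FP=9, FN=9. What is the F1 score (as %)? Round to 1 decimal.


Precision = TP / (TP + FP) = 71 / 80 = 0.8875
Recall = TP / (TP + FN) = 71 / 80 = 0.8875
F1 = 2 * P * R / (P + R)
= 2 * 0.8875 * 0.8875 / (0.8875 + 0.8875)
= 1.5753 / 1.775
= 0.8875
As percentage: 88.8%

88.8


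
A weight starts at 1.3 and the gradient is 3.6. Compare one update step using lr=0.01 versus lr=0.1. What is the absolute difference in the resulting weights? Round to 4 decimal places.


With lr=0.01: w_new = 1.3 - 0.01 * 3.6 = 1.264
With lr=0.1: w_new = 1.3 - 0.1 * 3.6 = 0.94
Absolute difference = |1.264 - 0.94|
= 0.3240

0.3240


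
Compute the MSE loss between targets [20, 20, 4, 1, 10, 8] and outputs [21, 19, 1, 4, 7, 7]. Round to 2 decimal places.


Differences: [-1, 1, 3, -3, 3, 1]
Squared errors: [1, 1, 9, 9, 9, 1]
Sum of squared errors = 30
MSE = 30 / 6 = 5.00

5.00


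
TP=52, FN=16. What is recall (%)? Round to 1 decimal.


Recall = TP / (TP + FN) * 100
= 52 / (52 + 16)
= 52 / 68
= 0.7647
= 76.5%

76.5


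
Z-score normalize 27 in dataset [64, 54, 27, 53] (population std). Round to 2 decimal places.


Mean = (64 + 54 + 27 + 53) / 4 = 49.5
Variance = sum((x_i - mean)^2) / n = 187.25
Std = sqrt(187.25) = 13.6839
Z = (x - mean) / std
= (27 - 49.5) / 13.6839
= -22.5 / 13.6839
= -1.64

-1.64


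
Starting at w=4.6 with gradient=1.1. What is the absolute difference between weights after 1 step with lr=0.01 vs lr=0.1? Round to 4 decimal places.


With lr=0.01: w_new = 4.6 - 0.01 * 1.1 = 4.589
With lr=0.1: w_new = 4.6 - 0.1 * 1.1 = 4.49
Absolute difference = |4.589 - 4.49|
= 0.0990

0.0990


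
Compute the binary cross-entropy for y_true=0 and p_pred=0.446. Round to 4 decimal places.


For y=0: Loss = -log(1-p)
= -log(1 - 0.446)
= -log(0.554)
= -(-0.5906)
= 0.5906

0.5906


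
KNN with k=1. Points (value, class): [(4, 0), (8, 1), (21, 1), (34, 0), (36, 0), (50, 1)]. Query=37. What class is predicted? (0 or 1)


Distances from query 37:
Point 36 (class 0): distance = 1
K=1 nearest neighbors: classes = [0]
Votes for class 1: 0 / 1
Majority vote => class 0

0


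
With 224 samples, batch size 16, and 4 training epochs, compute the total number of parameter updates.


Iterations per epoch = 224 / 16 = 14
Total updates = iterations_per_epoch * epochs
= 14 * 4
= 56

56


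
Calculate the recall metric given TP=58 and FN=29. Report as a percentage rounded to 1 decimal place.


Recall = TP / (TP + FN) * 100
= 58 / (58 + 29)
= 58 / 87
= 0.6667
= 66.7%

66.7


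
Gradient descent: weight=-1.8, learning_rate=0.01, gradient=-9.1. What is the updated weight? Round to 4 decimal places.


w_new = w_old - lr * gradient
= -1.8 - 0.01 * -9.1
= -1.8 - (-0.091)
= -1.7090

-1.7090


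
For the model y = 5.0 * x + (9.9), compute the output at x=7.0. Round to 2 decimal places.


y = 5.0 * 7.0 + (9.9)
= 35.0 + (9.9)
= 44.90

44.90


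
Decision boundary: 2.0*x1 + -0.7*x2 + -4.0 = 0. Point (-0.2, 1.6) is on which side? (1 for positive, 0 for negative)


Compute 2.0 * -0.2 + -0.7 * 1.6 + -4.0
= -0.4 + -1.12 + -4.0
= -5.52
Since -5.52 < 0, the point is on the negative side.

0


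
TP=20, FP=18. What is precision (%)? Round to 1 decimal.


Precision = TP / (TP + FP) * 100
= 20 / (20 + 18)
= 20 / 38
= 0.5263
= 52.6%

52.6


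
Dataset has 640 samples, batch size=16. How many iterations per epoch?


Iterations per epoch = dataset_size / batch_size
= 640 / 16
= 40

40


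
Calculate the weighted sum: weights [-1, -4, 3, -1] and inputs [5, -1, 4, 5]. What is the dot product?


Element-wise products:
-1 * 5 = -5
-4 * -1 = 4
3 * 4 = 12
-1 * 5 = -5
Sum = -5 + 4 + 12 + -5
= 6

6


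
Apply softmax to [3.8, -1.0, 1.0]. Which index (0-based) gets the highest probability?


Softmax is a monotonic transformation, so it preserves the argmax.
We need to find the index of the maximum logit.
Index 0: 3.8
Index 1: -1.0
Index 2: 1.0
Maximum logit = 3.8 at index 0

0


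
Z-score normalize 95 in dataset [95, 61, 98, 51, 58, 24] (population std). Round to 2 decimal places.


Mean = (95 + 61 + 98 + 51 + 58 + 24) / 6 = 64.5
Variance = sum((x_i - mean)^2) / n = 654.9167
Std = sqrt(654.9167) = 25.5913
Z = (x - mean) / std
= (95 - 64.5) / 25.5913
= 30.5 / 25.5913
= 1.19

1.19


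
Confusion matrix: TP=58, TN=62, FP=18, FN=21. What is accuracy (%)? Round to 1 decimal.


Accuracy = (TP + TN) / (TP + TN + FP + FN) * 100
= (58 + 62) / (58 + 62 + 18 + 21)
= 120 / 159
= 0.7547
= 75.5%

75.5


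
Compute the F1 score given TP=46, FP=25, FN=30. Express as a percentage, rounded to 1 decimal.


Precision = TP / (TP + FP) = 46 / 71 = 0.6479
Recall = TP / (TP + FN) = 46 / 76 = 0.6053
F1 = 2 * P * R / (P + R)
= 2 * 0.6479 * 0.6053 / (0.6479 + 0.6053)
= 0.7843 / 1.2532
= 0.6259
As percentage: 62.6%

62.6


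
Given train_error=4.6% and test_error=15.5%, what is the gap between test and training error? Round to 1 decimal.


Generalization gap = test_error - train_error
= 15.5 - 4.6
= 10.9%
A large gap suggests overfitting.

10.9


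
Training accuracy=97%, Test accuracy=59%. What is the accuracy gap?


Gap = train_accuracy - test_accuracy
= 97 - 59
= 38%
This large gap strongly indicates overfitting.

38


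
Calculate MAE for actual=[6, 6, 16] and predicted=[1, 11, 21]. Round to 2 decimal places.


Absolute errors: [5, 5, 5]
Sum of absolute errors = 15
MAE = 15 / 3 = 5.00

5.00


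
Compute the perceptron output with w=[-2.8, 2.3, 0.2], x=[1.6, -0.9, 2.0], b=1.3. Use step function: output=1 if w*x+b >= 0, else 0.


z = w . x + b
= -2.8*1.6 + 2.3*-0.9 + 0.2*2.0 + 1.3
= -4.48 + -2.07 + 0.4 + 1.3
= -6.15 + 1.3
= -4.85
Since z = -4.85 < 0, output = 0

0


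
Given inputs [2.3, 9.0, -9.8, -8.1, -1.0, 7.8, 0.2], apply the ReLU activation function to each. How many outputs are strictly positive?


ReLU(x) = max(0, x) for each element:
ReLU(2.3) = 2.3
ReLU(9.0) = 9.0
ReLU(-9.8) = 0
ReLU(-8.1) = 0
ReLU(-1.0) = 0
ReLU(7.8) = 7.8
ReLU(0.2) = 0.2
Active neurons (>0): 4

4


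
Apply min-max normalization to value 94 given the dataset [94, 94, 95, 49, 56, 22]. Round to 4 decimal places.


Min = 22, Max = 95
Range = 95 - 22 = 73
Scaled = (x - min) / (max - min)
= (94 - 22) / 73
= 72 / 73
= 0.9863

0.9863


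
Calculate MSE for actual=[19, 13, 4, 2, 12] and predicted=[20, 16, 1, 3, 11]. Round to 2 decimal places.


Differences: [-1, -3, 3, -1, 1]
Squared errors: [1, 9, 9, 1, 1]
Sum of squared errors = 21
MSE = 21 / 5 = 4.20

4.20


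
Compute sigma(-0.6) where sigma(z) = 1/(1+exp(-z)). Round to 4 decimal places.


sigmoid(z) = 1 / (1 + exp(-z))
exp(-(-0.6)) = exp(0.6) = 1.8221
1 + 1.8221 = 2.8221
1 / 2.8221 = 0.3543

0.3543


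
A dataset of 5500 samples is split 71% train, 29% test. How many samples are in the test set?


Train samples = 5500 * 71% = 3905
Test samples = 5500 - 3905
= 1595

1595


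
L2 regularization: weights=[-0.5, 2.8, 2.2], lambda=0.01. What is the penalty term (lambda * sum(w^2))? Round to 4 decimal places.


Squaring each weight:
(-0.5)^2 = 0.25
2.8^2 = 7.84
2.2^2 = 4.84
Sum of squares = 12.93
Penalty = 0.01 * 12.93 = 0.1293

0.1293


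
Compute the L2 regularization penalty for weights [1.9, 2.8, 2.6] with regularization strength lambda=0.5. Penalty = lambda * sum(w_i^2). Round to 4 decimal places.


Squaring each weight:
1.9^2 = 3.61
2.8^2 = 7.84
2.6^2 = 6.76
Sum of squares = 18.21
Penalty = 0.5 * 18.21 = 9.1050

9.1050


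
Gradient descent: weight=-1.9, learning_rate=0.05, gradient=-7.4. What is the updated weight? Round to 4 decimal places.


w_new = w_old - lr * gradient
= -1.9 - 0.05 * -7.4
= -1.9 - (-0.37)
= -1.5300

-1.5300


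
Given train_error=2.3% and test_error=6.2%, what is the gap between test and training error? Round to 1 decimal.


Generalization gap = test_error - train_error
= 6.2 - 2.3
= 3.9%
A moderate gap.

3.9


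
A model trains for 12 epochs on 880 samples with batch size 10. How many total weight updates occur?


Iterations per epoch = 880 / 10 = 88
Total updates = iterations_per_epoch * epochs
= 88 * 12
= 1056

1056


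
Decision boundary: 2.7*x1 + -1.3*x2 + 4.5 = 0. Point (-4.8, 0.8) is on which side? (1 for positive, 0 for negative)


Compute 2.7 * -4.8 + -1.3 * 0.8 + 4.5
= -12.96 + -1.04 + 4.5
= -9.5
Since -9.5 < 0, the point is on the negative side.

0


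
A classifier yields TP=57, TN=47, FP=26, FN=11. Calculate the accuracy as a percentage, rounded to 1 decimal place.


Accuracy = (TP + TN) / (TP + TN + FP + FN) * 100
= (57 + 47) / (57 + 47 + 26 + 11)
= 104 / 141
= 0.7376
= 73.8%

73.8


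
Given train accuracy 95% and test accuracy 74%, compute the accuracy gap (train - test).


Gap = train_accuracy - test_accuracy
= 95 - 74
= 21%
This large gap strongly indicates overfitting.

21


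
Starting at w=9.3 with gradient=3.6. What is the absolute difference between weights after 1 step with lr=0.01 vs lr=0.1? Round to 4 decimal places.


With lr=0.01: w_new = 9.3 - 0.01 * 3.6 = 9.264
With lr=0.1: w_new = 9.3 - 0.1 * 3.6 = 8.94
Absolute difference = |9.264 - 8.94|
= 0.3240

0.3240


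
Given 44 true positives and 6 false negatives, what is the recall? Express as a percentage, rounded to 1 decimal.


Recall = TP / (TP + FN) * 100
= 44 / (44 + 6)
= 44 / 50
= 0.88
= 88.0%

88.0


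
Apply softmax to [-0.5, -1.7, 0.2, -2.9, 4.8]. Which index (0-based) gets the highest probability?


Softmax is a monotonic transformation, so it preserves the argmax.
We need to find the index of the maximum logit.
Index 0: -0.5
Index 1: -1.7
Index 2: 0.2
Index 3: -2.9
Index 4: 4.8
Maximum logit = 4.8 at index 4

4


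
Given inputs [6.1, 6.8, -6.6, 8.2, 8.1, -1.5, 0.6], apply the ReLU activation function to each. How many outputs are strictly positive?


ReLU(x) = max(0, x) for each element:
ReLU(6.1) = 6.1
ReLU(6.8) = 6.8
ReLU(-6.6) = 0
ReLU(8.2) = 8.2
ReLU(8.1) = 8.1
ReLU(-1.5) = 0
ReLU(0.6) = 0.6
Active neurons (>0): 5

5


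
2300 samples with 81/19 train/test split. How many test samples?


Train samples = 2300 * 81% = 1863
Test samples = 2300 - 1863
= 437

437


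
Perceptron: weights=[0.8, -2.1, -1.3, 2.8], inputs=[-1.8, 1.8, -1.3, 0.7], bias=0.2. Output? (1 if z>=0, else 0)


z = w . x + b
= 0.8*-1.8 + -2.1*1.8 + -1.3*-1.3 + 2.8*0.7 + 0.2
= -1.44 + -3.78 + 1.69 + 1.96 + 0.2
= -1.57 + 0.2
= -1.37
Since z = -1.37 < 0, output = 0

0


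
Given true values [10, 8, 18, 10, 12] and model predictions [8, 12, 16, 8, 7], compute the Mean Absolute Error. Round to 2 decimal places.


Absolute errors: [2, 4, 2, 2, 5]
Sum of absolute errors = 15
MAE = 15 / 5 = 3.00

3.00


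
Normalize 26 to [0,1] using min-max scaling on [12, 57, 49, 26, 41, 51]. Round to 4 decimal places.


Min = 12, Max = 57
Range = 57 - 12 = 45
Scaled = (x - min) / (max - min)
= (26 - 12) / 45
= 14 / 45
= 0.3111

0.3111


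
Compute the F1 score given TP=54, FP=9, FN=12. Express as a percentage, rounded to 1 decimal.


Precision = TP / (TP + FP) = 54 / 63 = 0.8571
Recall = TP / (TP + FN) = 54 / 66 = 0.8182
F1 = 2 * P * R / (P + R)
= 2 * 0.8571 * 0.8182 / (0.8571 + 0.8182)
= 1.4026 / 1.6753
= 0.8372
As percentage: 83.7%

83.7


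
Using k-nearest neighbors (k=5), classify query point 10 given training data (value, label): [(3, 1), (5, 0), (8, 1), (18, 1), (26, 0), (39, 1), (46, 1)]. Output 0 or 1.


Distances from query 10:
Point 8 (class 1): distance = 2
Point 5 (class 0): distance = 5
Point 3 (class 1): distance = 7
Point 18 (class 1): distance = 8
Point 26 (class 0): distance = 16
K=5 nearest neighbors: classes = [1, 0, 1, 1, 0]
Votes for class 1: 3 / 5
Majority vote => class 1

1


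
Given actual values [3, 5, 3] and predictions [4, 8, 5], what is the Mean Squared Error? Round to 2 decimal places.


Differences: [-1, -3, -2]
Squared errors: [1, 9, 4]
Sum of squared errors = 14
MSE = 14 / 3 = 4.67

4.67


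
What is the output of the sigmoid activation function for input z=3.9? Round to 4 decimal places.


sigmoid(z) = 1 / (1 + exp(-z))
exp(-(3.9)) = exp(-3.9) = 0.0202
1 + 0.0202 = 1.0202
1 / 1.0202 = 0.9802

0.9802


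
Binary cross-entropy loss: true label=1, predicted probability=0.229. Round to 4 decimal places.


For y=1: Loss = -log(p)
= -log(0.229)
= -(-1.474)
= 1.4740

1.4740


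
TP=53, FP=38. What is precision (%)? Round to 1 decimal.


Precision = TP / (TP + FP) * 100
= 53 / (53 + 38)
= 53 / 91
= 0.5824
= 58.2%

58.2


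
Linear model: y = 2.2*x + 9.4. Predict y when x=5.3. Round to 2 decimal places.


y = 2.2 * 5.3 + (9.4)
= 11.66 + (9.4)
= 21.06

21.06


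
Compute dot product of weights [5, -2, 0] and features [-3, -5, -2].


Element-wise products:
5 * -3 = -15
-2 * -5 = 10
0 * -2 = 0
Sum = -15 + 10 + 0
= -5

-5


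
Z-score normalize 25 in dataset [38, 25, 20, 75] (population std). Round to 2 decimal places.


Mean = (38 + 25 + 20 + 75) / 4 = 39.5
Variance = sum((x_i - mean)^2) / n = 463.25
Std = sqrt(463.25) = 21.5232
Z = (x - mean) / std
= (25 - 39.5) / 21.5232
= -14.5 / 21.5232
= -0.67

-0.67


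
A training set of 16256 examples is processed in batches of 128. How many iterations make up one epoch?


Iterations per epoch = dataset_size / batch_size
= 16256 / 128
= 127

127


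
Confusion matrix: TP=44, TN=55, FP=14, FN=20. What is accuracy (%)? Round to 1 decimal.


Accuracy = (TP + TN) / (TP + TN + FP + FN) * 100
= (44 + 55) / (44 + 55 + 14 + 20)
= 99 / 133
= 0.7444
= 74.4%

74.4


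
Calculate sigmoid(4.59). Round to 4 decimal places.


sigmoid(z) = 1 / (1 + exp(-z))
exp(-(4.59)) = exp(-4.59) = 0.0102
1 + 0.0102 = 1.0102
1 / 1.0102 = 0.9899

0.9899


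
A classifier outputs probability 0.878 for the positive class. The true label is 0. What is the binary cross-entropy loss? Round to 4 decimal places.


For y=0: Loss = -log(1-p)
= -log(1 - 0.878)
= -log(0.122)
= -(-2.1037)
= 2.1037

2.1037


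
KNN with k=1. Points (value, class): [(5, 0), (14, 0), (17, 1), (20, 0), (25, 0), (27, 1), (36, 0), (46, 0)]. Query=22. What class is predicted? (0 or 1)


Distances from query 22:
Point 20 (class 0): distance = 2
K=1 nearest neighbors: classes = [0]
Votes for class 1: 0 / 1
Majority vote => class 0

0


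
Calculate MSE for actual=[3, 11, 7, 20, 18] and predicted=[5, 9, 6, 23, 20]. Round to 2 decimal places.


Differences: [-2, 2, 1, -3, -2]
Squared errors: [4, 4, 1, 9, 4]
Sum of squared errors = 22
MSE = 22 / 5 = 4.40

4.40


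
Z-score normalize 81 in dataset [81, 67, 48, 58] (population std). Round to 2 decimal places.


Mean = (81 + 67 + 48 + 58) / 4 = 63.5
Variance = sum((x_i - mean)^2) / n = 147.25
Std = sqrt(147.25) = 12.1347
Z = (x - mean) / std
= (81 - 63.5) / 12.1347
= 17.5 / 12.1347
= 1.44

1.44


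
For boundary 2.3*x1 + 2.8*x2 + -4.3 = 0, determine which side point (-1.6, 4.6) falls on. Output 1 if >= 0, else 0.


Compute 2.3 * -1.6 + 2.8 * 4.6 + -4.3
= -3.68 + 12.88 + -4.3
= 4.9
Since 4.9 >= 0, the point is on the positive side.

1


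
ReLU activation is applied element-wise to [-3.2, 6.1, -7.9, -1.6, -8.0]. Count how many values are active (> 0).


ReLU(x) = max(0, x) for each element:
ReLU(-3.2) = 0
ReLU(6.1) = 6.1
ReLU(-7.9) = 0
ReLU(-1.6) = 0
ReLU(-8.0) = 0
Active neurons (>0): 1

1


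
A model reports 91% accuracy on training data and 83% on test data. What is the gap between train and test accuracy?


Gap = train_accuracy - test_accuracy
= 91 - 83
= 8%
This moderate gap may indicate mild overfitting.

8


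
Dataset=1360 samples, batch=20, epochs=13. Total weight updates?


Iterations per epoch = 1360 / 20 = 68
Total updates = iterations_per_epoch * epochs
= 68 * 13
= 884

884


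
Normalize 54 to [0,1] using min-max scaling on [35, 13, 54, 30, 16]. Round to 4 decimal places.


Min = 13, Max = 54
Range = 54 - 13 = 41
Scaled = (x - min) / (max - min)
= (54 - 13) / 41
= 41 / 41
= 1.0000

1.0000


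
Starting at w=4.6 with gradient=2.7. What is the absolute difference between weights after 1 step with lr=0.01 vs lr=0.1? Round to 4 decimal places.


With lr=0.01: w_new = 4.6 - 0.01 * 2.7 = 4.573
With lr=0.1: w_new = 4.6 - 0.1 * 2.7 = 4.33
Absolute difference = |4.573 - 4.33|
= 0.2430

0.2430


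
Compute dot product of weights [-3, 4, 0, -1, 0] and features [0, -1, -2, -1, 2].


Element-wise products:
-3 * 0 = 0
4 * -1 = -4
0 * -2 = 0
-1 * -1 = 1
0 * 2 = 0
Sum = 0 + -4 + 0 + 1 + 0
= -3

-3


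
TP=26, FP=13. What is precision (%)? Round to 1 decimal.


Precision = TP / (TP + FP) * 100
= 26 / (26 + 13)
= 26 / 39
= 0.6667
= 66.7%

66.7


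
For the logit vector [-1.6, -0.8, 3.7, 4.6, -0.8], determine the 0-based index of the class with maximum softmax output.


Softmax is a monotonic transformation, so it preserves the argmax.
We need to find the index of the maximum logit.
Index 0: -1.6
Index 1: -0.8
Index 2: 3.7
Index 3: 4.6
Index 4: -0.8
Maximum logit = 4.6 at index 3

3


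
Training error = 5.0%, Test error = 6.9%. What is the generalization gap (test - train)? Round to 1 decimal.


Generalization gap = test_error - train_error
= 6.9 - 5.0
= 1.9%
A small gap suggests good generalization.

1.9


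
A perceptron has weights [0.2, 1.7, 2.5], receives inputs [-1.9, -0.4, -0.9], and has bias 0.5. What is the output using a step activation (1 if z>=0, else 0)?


z = w . x + b
= 0.2*-1.9 + 1.7*-0.4 + 2.5*-0.9 + 0.5
= -0.38 + -0.68 + -2.25 + 0.5
= -3.31 + 0.5
= -2.81
Since z = -2.81 < 0, output = 0

0


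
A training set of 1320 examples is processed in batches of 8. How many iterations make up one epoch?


Iterations per epoch = dataset_size / batch_size
= 1320 / 8
= 165

165


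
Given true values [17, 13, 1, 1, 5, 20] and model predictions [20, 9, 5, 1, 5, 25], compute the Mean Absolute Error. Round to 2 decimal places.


Absolute errors: [3, 4, 4, 0, 0, 5]
Sum of absolute errors = 16
MAE = 16 / 6 = 2.67

2.67


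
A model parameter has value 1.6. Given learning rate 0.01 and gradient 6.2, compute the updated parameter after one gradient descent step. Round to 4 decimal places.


w_new = w_old - lr * gradient
= 1.6 - 0.01 * 6.2
= 1.6 - (0.062)
= 1.5380

1.5380


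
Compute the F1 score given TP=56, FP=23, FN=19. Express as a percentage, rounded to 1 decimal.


Precision = TP / (TP + FP) = 56 / 79 = 0.7089
Recall = TP / (TP + FN) = 56 / 75 = 0.7467
F1 = 2 * P * R / (P + R)
= 2 * 0.7089 * 0.7467 / (0.7089 + 0.7467)
= 1.0586 / 1.4555
= 0.7273
As percentage: 72.7%

72.7


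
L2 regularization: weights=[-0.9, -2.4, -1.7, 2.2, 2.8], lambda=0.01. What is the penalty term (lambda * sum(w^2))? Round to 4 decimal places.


Squaring each weight:
(-0.9)^2 = 0.81
(-2.4)^2 = 5.76
(-1.7)^2 = 2.89
2.2^2 = 4.84
2.8^2 = 7.84
Sum of squares = 22.14
Penalty = 0.01 * 22.14 = 0.2214

0.2214


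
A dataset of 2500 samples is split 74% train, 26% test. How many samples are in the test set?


Train samples = 2500 * 74% = 1850
Test samples = 2500 - 1850
= 650

650


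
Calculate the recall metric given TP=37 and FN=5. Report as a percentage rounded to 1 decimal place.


Recall = TP / (TP + FN) * 100
= 37 / (37 + 5)
= 37 / 42
= 0.881
= 88.1%

88.1


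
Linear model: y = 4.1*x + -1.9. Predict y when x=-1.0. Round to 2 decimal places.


y = 4.1 * -1.0 + (-1.9)
= -4.1 + (-1.9)
= -6.00

-6.00


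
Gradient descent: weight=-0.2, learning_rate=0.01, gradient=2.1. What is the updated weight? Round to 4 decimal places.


w_new = w_old - lr * gradient
= -0.2 - 0.01 * 2.1
= -0.2 - (0.021)
= -0.2210

-0.2210


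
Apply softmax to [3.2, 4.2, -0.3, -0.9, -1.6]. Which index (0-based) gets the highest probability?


Softmax is a monotonic transformation, so it preserves the argmax.
We need to find the index of the maximum logit.
Index 0: 3.2
Index 1: 4.2
Index 2: -0.3
Index 3: -0.9
Index 4: -1.6
Maximum logit = 4.2 at index 1

1


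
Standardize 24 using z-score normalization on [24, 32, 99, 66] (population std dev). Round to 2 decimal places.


Mean = (24 + 32 + 99 + 66) / 4 = 55.25
Variance = sum((x_i - mean)^2) / n = 886.6875
Std = sqrt(886.6875) = 29.7773
Z = (x - mean) / std
= (24 - 55.25) / 29.7773
= -31.25 / 29.7773
= -1.05

-1.05


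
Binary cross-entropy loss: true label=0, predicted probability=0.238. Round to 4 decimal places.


For y=0: Loss = -log(1-p)
= -log(1 - 0.238)
= -log(0.762)
= -(-0.2718)
= 0.2718

0.2718


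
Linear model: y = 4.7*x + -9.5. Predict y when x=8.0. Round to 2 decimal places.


y = 4.7 * 8.0 + (-9.5)
= 37.6 + (-9.5)
= 28.10

28.10


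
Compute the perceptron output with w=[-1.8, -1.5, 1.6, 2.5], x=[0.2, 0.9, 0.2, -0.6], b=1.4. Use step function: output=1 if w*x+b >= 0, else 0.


z = w . x + b
= -1.8*0.2 + -1.5*0.9 + 1.6*0.2 + 2.5*-0.6 + 1.4
= -0.36 + -1.35 + 0.32 + -1.5 + 1.4
= -2.89 + 1.4
= -1.49
Since z = -1.49 < 0, output = 0

0


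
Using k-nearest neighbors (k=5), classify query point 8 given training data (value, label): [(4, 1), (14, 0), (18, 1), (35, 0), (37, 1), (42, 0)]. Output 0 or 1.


Distances from query 8:
Point 4 (class 1): distance = 4
Point 14 (class 0): distance = 6
Point 18 (class 1): distance = 10
Point 35 (class 0): distance = 27
Point 37 (class 1): distance = 29
K=5 nearest neighbors: classes = [1, 0, 1, 0, 1]
Votes for class 1: 3 / 5
Majority vote => class 1

1


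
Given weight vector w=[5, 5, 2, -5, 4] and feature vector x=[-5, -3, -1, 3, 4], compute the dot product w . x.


Element-wise products:
5 * -5 = -25
5 * -3 = -15
2 * -1 = -2
-5 * 3 = -15
4 * 4 = 16
Sum = -25 + -15 + -2 + -15 + 16
= -41

-41


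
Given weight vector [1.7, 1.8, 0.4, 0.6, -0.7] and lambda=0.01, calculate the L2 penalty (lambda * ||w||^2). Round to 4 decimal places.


Squaring each weight:
1.7^2 = 2.89
1.8^2 = 3.24
0.4^2 = 0.16
0.6^2 = 0.36
(-0.7)^2 = 0.49
Sum of squares = 7.14
Penalty = 0.01 * 7.14 = 0.0714

0.0714


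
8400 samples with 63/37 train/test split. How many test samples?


Train samples = 8400 * 63% = 5292
Test samples = 8400 - 5292
= 3108

3108


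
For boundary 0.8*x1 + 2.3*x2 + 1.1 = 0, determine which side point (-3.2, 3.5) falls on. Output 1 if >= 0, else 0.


Compute 0.8 * -3.2 + 2.3 * 3.5 + 1.1
= -2.56 + 8.05 + 1.1
= 6.59
Since 6.59 >= 0, the point is on the positive side.

1


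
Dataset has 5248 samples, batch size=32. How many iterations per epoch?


Iterations per epoch = dataset_size / batch_size
= 5248 / 32
= 164

164


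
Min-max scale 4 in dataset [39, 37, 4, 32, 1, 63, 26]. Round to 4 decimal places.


Min = 1, Max = 63
Range = 63 - 1 = 62
Scaled = (x - min) / (max - min)
= (4 - 1) / 62
= 3 / 62
= 0.0484

0.0484


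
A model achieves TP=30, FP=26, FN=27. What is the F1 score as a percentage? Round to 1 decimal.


Precision = TP / (TP + FP) = 30 / 56 = 0.5357
Recall = TP / (TP + FN) = 30 / 57 = 0.5263
F1 = 2 * P * R / (P + R)
= 2 * 0.5357 * 0.5263 / (0.5357 + 0.5263)
= 0.5639 / 1.062
= 0.531
As percentage: 53.1%

53.1
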